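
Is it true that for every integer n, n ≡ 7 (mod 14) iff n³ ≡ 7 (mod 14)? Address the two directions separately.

Forward direction. Suppose n ≡ 7 (mod 14). Write n = 14j + 7. Then (14j + 7)³ = 2744j³ + 4116j² + 2058j + 343 = 14(196j³ + 294j² + 147j + 24) + 7, so n³ ≡ 7 (mod 14).

Converse. Suppose n³ ≡ 7 (mod 14). The only residue r in {0, …, 13} with r³ ≡ 7 (mod 14) is r = 7, so n ≡ 7 (mod 14).

Both directions hold; the statement is true.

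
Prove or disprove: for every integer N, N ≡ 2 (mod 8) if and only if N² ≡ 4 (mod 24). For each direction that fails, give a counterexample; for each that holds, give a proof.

(⇒) This fails: take N = 18. Then 18 ≡ 2 (mod 8), but 18² = 324 ≡ 12 (mod 24), not 4.

(⇐) This fails: take N = 14. Then 14² = 196 ≡ 4 (mod 24), yet 14 ≡ 6 (mod 8), not 2.

(⇒) fails and (⇐) fails.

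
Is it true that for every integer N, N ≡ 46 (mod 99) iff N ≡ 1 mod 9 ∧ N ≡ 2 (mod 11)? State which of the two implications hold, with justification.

[⇒] Suppose N ≡ 46 (mod 99); write N = 99j + 46. Since 9 ∣ 99, reducing mod 9 gives N ≡ 46 ≡ 1 (mod 9); since 11 ∣ 99, reducing mod 11 gives N ≡ 46 ≡ 2 (mod 11).

[⇐] Conversely, if N ≡ 1 (mod 9) and N ≡ 2 (mod 11), then by the Chinese remainder theorem N ≡ 46 (mod 99). This is exactly N ≡ 46 (mod 99).

The biconditional holds.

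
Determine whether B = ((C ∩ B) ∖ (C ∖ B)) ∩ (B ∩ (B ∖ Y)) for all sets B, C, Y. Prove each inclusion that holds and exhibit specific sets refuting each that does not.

Only the reverse inclusion holds.

Reverse inclusion. Let x ∈ ((C ∩ B) ∖ (C ∖ B)) ∩ (B ∩ (B ∖ Y)). Then x ∈ B ∩ C and x ∉ Y, from which x ∈ B.

Forward inclusion. This inclusion fails. Take B = {1}, C = ∅, Y = ∅; then 1 ∈ B but 1 ∉ ((C ∩ B) ∖ (C ∖ B)) ∩ (B ∩ (B ∖ Y)).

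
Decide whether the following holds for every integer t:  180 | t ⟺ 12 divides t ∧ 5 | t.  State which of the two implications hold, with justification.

Only the forward direction holds.

Forward direction. If 180 ∣ t, write t = 180q. Since 180 = 15·12, t = 12·(15q), so 12 ∣ t; and since 180 = 36·5, t = 5·(36q), so 5 ∣ t.

Converse. This fails: take t = 60. Both 12 ∣ 60 and 5 ∣ 60, yet 60 is not a multiple of 180 (since 60 = 0·180 + 60), so 180 ∤ 60.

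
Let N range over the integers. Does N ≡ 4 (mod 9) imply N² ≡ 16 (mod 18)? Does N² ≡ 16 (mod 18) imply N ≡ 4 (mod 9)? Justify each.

(⇒) This fails: take N = 13. Then 13 ≡ 4 (mod 9), but 13² = 169 ≡ 7 (mod 18), not 16.

(⇐) This fails: take N = 14. Then 14² = 196 ≡ 16 (mod 18), yet 14 ≡ 5 (mod 9), not 4.

Neither implication holds.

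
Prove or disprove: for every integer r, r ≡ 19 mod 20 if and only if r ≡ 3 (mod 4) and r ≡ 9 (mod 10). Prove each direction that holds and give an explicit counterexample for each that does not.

Both directions hold.

(⟹) Suppose r ≡ 19 (mod 20); write r = 20j + 19. Since 4 ∣ 20, reducing mod 4 gives r ≡ 19 ≡ 3 (mod 4); since 10 ∣ 20, reducing mod 10 gives r ≡ 19 ≡ 9 (mod 10).

(⟸) Conversely, if r ≡ 3 (mod 4) and r ≡ 9 (mod 10), then by the Chinese remainder theorem r ≡ 19 (mod 20). This is exactly r ≡ 19 (mod 20).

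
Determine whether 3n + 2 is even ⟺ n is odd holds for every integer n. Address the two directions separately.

Neither direction holds.

[⇒] This fails: n = 0 gives 3n + 2 = 2, which is even, but 0 is even, not odd.

[⇐] This also fails: n = 7 is odd, but 3n + 2 = 23 is odd, not even.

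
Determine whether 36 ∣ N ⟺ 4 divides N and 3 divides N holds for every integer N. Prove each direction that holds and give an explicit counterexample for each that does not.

(⇒) holds; (⇐) fails.

(←) This fails: take N = 12. Both 4 ∣ 12 and 3 ∣ 12, yet 12 is not a multiple of 36 (since 12 = 0·36 + 12), so 36 ∤ 12.

(→) If 36 ∣ N, write N = 36q. Since 36 = 9·4, N = 4·(9q), so 4 ∣ N; and since 36 = 12·3, N = 3·(12q), so 3 ∣ N.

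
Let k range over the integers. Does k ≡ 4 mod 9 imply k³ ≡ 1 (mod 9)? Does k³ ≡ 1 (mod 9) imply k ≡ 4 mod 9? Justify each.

[⇒] Suppose k ≡ 4 mod 9. Write k = 9j + 4. Then (9j + 4)³ = 729j³ + 972j² + 432j + 64 = 9(81j³ + 108j² + 48j + 7) + 1, so k³ ≡ 1 (mod 9).

[⇐] This fails: take k = 1. Then 1³ = 1 ≡ 1 (mod 9), yet 1 ≡ 1 (mod 9), not 4.

Only the forward direction holds.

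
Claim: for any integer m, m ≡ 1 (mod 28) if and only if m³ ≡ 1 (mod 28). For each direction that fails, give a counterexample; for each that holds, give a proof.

(⇒) holds; (⇐) fails.

(→) Suppose m ≡ 1 (mod 28). Write m = 28j + 1. Then (28j + 1)³ = 21952j³ + 2352j² + 84j + 1 = 28(784j³ + 84j² + 3j) + 1, so m³ ≡ 1 (mod 28).

(←) This fails: take m = 9. Then 9³ = 729 ≡ 1 (mod 28), yet 9 ≡ 9 (mod 28), not 1.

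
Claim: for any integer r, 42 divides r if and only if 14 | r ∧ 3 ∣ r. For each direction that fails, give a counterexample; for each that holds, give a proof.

Both implications hold.

(⇒) If 42 ∣ r, write r = 42q. Since 42 = 3·14, r = 14·(3q), so 14 ∣ r; and since 42 = 14·3, r = 3·(14q), so 3 ∣ r.

(⇐) Suppose 14 ∣ r and 3 ∣ r. Any common multiple of 14 and 3 is a multiple of their lcm; here gcd(14, 3) = 1, so lcm(14, 3) = 14·3 = 42, so 42 ∣ r.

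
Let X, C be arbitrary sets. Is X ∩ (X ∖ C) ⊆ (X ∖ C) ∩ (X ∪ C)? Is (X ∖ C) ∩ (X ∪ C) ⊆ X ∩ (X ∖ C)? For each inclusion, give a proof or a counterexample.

Both inclusions hold.

(⟸) Let x ∈ (X ∖ C) ∩ (X ∪ C). Then x ∈ X and x ∉ C, from which x ∈ X ∩ (X ∖ C).

(⟹) Let x ∈ X ∩ (X ∖ C). Then x ∈ X and x ∉ C, from which x ∈ (X ∖ C) ∩ (X ∪ C).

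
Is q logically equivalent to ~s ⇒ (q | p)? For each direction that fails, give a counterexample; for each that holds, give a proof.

(⇒) holds; (⇐) fails.

(⟹) Assume the antecedent. If q is true, ~s ⇒ (q | p) reduces to true regardless of the other variables. If q is false, the antecedent cannot hold. Either way ~s ⇒ (q | p) holds.

(⟸) This fails. Under q = F, s = T, p = F, the left side is false but the right side is true.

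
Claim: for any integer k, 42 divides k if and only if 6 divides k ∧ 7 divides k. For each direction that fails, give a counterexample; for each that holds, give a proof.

Both implications hold.

(⇒) If 42 ∣ k, write k = 42q. Since 42 = 7·6, k = 6·(7q), so 6 ∣ k; and since 42 = 6·7, k = 7·(6q), so 7 ∣ k.

(⇐) Suppose 6 ∣ k and 7 ∣ k. Any common multiple of 6 and 7 is a multiple of their lcm; here gcd(6, 7) = 1, so lcm(6, 7) = 6·7 = 42, so 42 ∣ k.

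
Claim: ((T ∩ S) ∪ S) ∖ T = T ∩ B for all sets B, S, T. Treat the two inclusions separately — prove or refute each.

Neither inclusion holds.

Forward inclusion. This inclusion fails. Take B = ∅, S = {1}, T = ∅; then 1 ∈ ((T ∩ S) ∪ S) ∖ T but 1 ∉ T ∩ B.

Reverse inclusion. This inclusion fails. Take B = {1}, S = ∅, T = {1}; then 1 ∈ T ∩ B but 1 ∉ ((T ∩ S) ∪ S) ∖ T.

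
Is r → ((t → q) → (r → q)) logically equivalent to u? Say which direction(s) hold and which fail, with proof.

[⇒] This fails. Under r = F, u = F, q = F, t = F, the left side is true but the right side is false.

[⇐] This fails. Under r = T, u = T, q = F, t = F, the left side is false but the right side is true.

Neither direction holds.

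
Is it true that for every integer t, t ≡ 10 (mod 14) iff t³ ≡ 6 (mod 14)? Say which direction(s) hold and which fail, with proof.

Forward direction. Suppose t ≡ 10 (mod 14). Write t = 14j + 10. Then (14j + 10)³ = 2744j³ + 5880j² + 4200j + 1000 = 14(196j³ + 420j² + 300j + 71) + 6, so t³ ≡ 6 (mod 14).

Converse. This fails: take t = 6. Then 6³ = 216 ≡ 6 (mod 14), yet 6 ≡ 6 (mod 14), not 10.

The forward direction holds; the converse fails.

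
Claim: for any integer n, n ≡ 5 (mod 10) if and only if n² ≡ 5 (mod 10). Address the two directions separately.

Both implications hold.

[⇒] Suppose n ≡ 5 (mod 10). Write n = 10j + 5. Then (10j + 5)² = 100j² + 100j + 25 = 10(10j² + 10j + 2) + 5, so n² ≡ 5 (mod 10).

[⇐] Conversely, suppose n² ≡ 5 (mod 10). The only residue r in {0, …, 9} with r² ≡ 5 (mod 10) is r = 5, so n ≡ 5 (mod 10).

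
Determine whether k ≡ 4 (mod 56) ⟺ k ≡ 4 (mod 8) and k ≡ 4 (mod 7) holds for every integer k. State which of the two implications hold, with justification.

[⇒] Suppose k ≡ 4 (mod 56); write k = 56j + 4. Since 8 ∣ 56, reducing mod 8 gives k ≡ 4 (mod 8); since 7 ∣ 56, reducing mod 7 gives k ≡ 4 (mod 7).

[⇐] Conversely, if k ≡ 4 (mod 8) and k ≡ 4 (mod 7), then by the Chinese remainder theorem k ≡ 4 (mod 56). This is exactly k ≡ 4 (mod 56).

Both directions hold.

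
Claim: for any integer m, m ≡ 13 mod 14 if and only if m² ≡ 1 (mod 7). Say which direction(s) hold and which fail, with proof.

(→) Suppose m ≡ 13 (mod 14). Then m² ≡ 13² = 169 (mod 14), and since 7 ∣ 14, also m² ≡ 1 (mod 7).

(←) This fails: take m = 1. Then 1² = 1 ≡ 1 (mod 7), yet 1 ≡ 1 (mod 14), not 13.

The forward direction holds; the converse fails.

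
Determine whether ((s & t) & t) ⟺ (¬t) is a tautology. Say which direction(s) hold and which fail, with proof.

(⇒) This fails. Under t = T, s = T, the left side is true but the right side is false.

(⇐) This fails. Under t = F, s = F, the left side is false but the right side is true.

(⇒) fails and (⇐) fails.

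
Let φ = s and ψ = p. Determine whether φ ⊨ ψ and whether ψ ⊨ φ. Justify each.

Neither direction holds.

(⟹) This fails. Under s = T, p = F, the left side is true but the right side is false.

(⟸) This fails. Under s = F, p = T, the left side is false but the right side is true.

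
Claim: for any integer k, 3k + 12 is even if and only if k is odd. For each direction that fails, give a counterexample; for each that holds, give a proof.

(⇒) fails and (⇐) fails.

(→) This fails: k = 0 gives 3k + 12 = 12, which is even, but 0 is even, not odd.

(←) This also fails: k = 7 is odd, but 3k + 12 = 33 is odd, not even.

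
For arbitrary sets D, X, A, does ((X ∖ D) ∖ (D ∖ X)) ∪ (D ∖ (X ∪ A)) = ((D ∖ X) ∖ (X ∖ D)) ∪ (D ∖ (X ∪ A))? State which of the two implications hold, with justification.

(⊆) This inclusion fails. Take D = ∅, X = {1}, A = ∅; then 1 ∈ ((X ∖ D) ∖ (D ∖ X)) ∪ (D ∖ (X ∪ A)) but 1 ∉ ((D ∖ X) ∖ (X ∖ D)) ∪ (D ∖ (X ∪ A)).

(⊇) This inclusion fails. Take D = {1}, X = ∅, A = {1}; then 1 ∈ ((D ∖ X) ∖ (X ∖ D)) ∪ (D ∖ (X ∪ A)) but 1 ∉ ((X ∖ D) ∖ (D ∖ X)) ∪ (D ∖ (X ∪ A)).

Both inclusions fail.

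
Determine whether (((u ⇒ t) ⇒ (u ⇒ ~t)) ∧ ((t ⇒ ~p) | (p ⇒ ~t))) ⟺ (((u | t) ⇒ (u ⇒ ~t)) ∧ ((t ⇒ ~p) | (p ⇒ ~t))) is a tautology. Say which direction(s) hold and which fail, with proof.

The biconditional holds.

Converse. Assume the antecedent. If t is true, the antecedent forces (t = T, p = F, u = F), and the consequent holds there. If t is false, the consequent reduces to true regardless of the other variables. Either way the consequent holds.

Forward direction. Assume the antecedent. If t is true, the antecedent forces (t = T, p = F, u = F), and the consequent holds there. If t is false, the consequent reduces to true regardless of the other variables. Either way the consequent holds.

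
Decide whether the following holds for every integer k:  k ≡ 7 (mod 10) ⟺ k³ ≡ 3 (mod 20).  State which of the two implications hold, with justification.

Forward direction. This fails: take k = 17. Then 17 ≡ 7 (mod 10), but 17³ = 4913 ≡ 13 (mod 20), not 3.

Converse. The residues r modulo 20 with r³ ≡ 3 (mod 20) are exactly {7}, and each is ≡ 7 (mod 10).

Only the reverse direction holds.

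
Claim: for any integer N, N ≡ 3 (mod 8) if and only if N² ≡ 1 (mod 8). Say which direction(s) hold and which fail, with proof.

Forward direction. Suppose N ≡ 3 (mod 8). Write N = 8j + 3. Then (8j + 3)² = 64j² + 48j + 9 = 8(8j² + 6j + 1) + 1, so N² ≡ 1 (mod 8).

Converse. This fails: take N = 1. Then 1² = 1 ≡ 1 (mod 8), yet 1 ≡ 1 (mod 8), not 3.

Not equivalent: only (⇒) holds.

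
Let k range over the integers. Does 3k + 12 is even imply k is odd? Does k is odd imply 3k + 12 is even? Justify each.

(→) This fails: k = 2 gives 3k + 12 = 18, which is even, but 2 is even, not odd.

(←) This also fails: k = 1 is odd, but 3k + 12 = 15 is odd, not even.

Neither direction holds.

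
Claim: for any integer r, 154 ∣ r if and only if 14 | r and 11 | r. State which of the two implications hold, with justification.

Equivalent; both directions hold.

Forward direction. If 154 ∣ r, write r = 154q. Since 154 = 11·14, r = 14·(11q), so 14 ∣ r; and since 154 = 14·11, r = 11·(14q), so 11 ∣ r.

Converse. Suppose 14 ∣ r and 11 ∣ r. Any common multiple of 14 and 11 is a multiple of their lcm; here gcd(14, 11) = 1, so lcm(14, 11) = 14·11 = 154, so 154 ∣ r.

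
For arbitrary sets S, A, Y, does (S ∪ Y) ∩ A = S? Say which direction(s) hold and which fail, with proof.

(⊆) fails and (⊇) fails.

(⊆) This inclusion fails. Take S = ∅, A = {1}, Y = {1}; then 1 ∈ (S ∪ Y) ∩ A but 1 ∉ S.

(⊇) This inclusion fails. Take S = {1}, A = ∅, Y = ∅; then 1 ∈ S but 1 ∉ (S ∪ Y) ∩ A.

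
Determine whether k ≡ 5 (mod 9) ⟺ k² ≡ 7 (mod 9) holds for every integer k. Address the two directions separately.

[⇒] Suppose k ≡ 5 (mod 9). Write k = 9j + 5. Then (9j + 5)² = 81j² + 90j + 25 = 9(9j² + 10j + 2) + 7, so k² ≡ 7 (mod 9).

[⇐] This fails: take k = 4. Then 4² = 16 ≡ 7 (mod 9), yet 4 ≡ 4 (mod 9), not 5.

Not equivalent: only (⇒) holds.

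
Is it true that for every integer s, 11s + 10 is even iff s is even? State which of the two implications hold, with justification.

Both directions hold.

(⇒) Suppose 11s + 10 is even. Since 11 is odd, 11s and s have the same parity, so 11s + 10 ≡ s + 10 (mod 2). As 10 is even, 11s + 10 is even exactly when s is even. Thus s is even.

(⇐) Conversely, suppose s is even; write s = 2j. Then 11s + 10 = 11·(2j) + 10 = 2·11j + 10, which is even.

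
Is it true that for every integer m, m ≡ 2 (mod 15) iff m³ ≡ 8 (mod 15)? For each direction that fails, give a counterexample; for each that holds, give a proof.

Both directions hold; the statement is true.

(⟹) Suppose m ≡ 2 (mod 15). Write m = 15j + 2. Then (15j + 2)³ = 3375j³ + 1350j² + 180j + 8 = 15(225j³ + 90j² + 12j) + 8, so m³ ≡ 8 (mod 15).

(⟸) Conversely, suppose m³ ≡ 8 (mod 15). The only residue r in {0, …, 14} with r³ ≡ 8 (mod 15) is r = 2, so m ≡ 2 (mod 15).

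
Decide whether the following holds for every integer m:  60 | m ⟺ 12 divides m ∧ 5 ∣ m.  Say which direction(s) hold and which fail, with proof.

Both implications hold.

[⇒] If 60 ∣ m, write m = 60q. Since 60 = 5·12, m = 12·(5q), so 12 ∣ m; and since 60 = 12·5, m = 5·(12q), so 5 ∣ m.

[⇐] Suppose 12 ∣ m and 5 ∣ m. Any common multiple of 12 and 5 is a multiple of their lcm; here gcd(12, 5) = 1, so lcm(12, 5) = 12·5 = 60, so 60 ∣ m.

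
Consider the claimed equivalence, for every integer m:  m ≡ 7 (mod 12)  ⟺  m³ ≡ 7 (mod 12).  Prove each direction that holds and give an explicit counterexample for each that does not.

Both implications hold.

(←) For the converse, argue contrapositively. If m ≢ 7 (mod 12), then m is congruent to one of 0, 1, 2, 3, 4, 5, 6, 8, 9, 10, 11 modulo 12, and these give m³ ≡ 0, 1, 8, 3, 4, 5, 0, 8, 9, 4, 11 respectively — never 7.

(→) Suppose m ≡ 7 (mod 12). Write m = 12j + 7. Then (12j + 7)³ = 1728j³ + 3024j² + 1764j + 343 = 12(144j³ + 252j² + 147j + 28) + 7, so m³ ≡ 7 (mod 12).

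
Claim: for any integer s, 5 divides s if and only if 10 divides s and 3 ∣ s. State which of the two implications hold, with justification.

The forward direction fails; the converse holds.

(←) Suppose 10 ∣ s and 3 ∣ s. Any common multiple of 10 and 3 is a multiple of their lcm; here gcd(10, 3) = 1, so lcm(10, 3) = 10·3 = 30, so 30 ∣ s. Since 5 ∣ 30, it follows that 5 ∣ s.

(→) This fails: take s = 5. Certainly 5 ∣ 5, but 10 ∤ 5.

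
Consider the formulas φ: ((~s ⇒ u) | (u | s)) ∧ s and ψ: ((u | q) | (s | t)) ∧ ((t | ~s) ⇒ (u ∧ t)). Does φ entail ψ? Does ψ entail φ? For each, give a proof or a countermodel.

[⇒] This fails. Under q = F, s = T, t = T, u = F, the left side is true but the right side is false.

[⇐] This fails. Under q = F, s = F, t = T, u = T, the left side is false but the right side is true.

Both directions fail.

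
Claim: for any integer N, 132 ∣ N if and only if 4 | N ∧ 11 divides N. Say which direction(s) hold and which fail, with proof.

Only the forward implication holds.

(⇒) If 132 ∣ N, write N = 132q. Since 132 = 33·4, N = 4·(33q), so 4 ∣ N; and since 132 = 12·11, N = 11·(12q), so 11 ∣ N.

(⇐) This fails: take N = 44. Both 4 ∣ 44 and 11 ∣ 44, yet 44 is not a multiple of 132 (since 44 = 0·132 + 44), so 132 ∤ 44.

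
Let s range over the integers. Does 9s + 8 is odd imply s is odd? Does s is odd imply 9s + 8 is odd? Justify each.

Both implications hold.

[⇐] Suppose s is odd; write s = 2j + 1. Then 9s + 8 = 9·(2j + 1) + 8 = 2·9j + 17, which is odd.

[⇒] Suppose 9s + 8 is odd. Since 9 is odd, 9s and s have the same parity, so 9s + 8 ≡ s + 8 (mod 2). As 8 is even, 9s + 8 is odd exactly when s is odd. Thus s is odd.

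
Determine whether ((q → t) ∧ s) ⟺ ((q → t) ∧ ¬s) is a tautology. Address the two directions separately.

[⇒] This fails. Under t = F, s = T, q = F, the left side is true but the right side is false.

[⇐] This fails. Under t = F, s = F, q = F, the left side is false but the right side is true.

Neither implication holds.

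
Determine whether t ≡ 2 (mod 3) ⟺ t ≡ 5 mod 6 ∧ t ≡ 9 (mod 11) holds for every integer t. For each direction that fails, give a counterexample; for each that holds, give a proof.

(⟹) This fails: t = 2 gives 2 ≡ 2 (mod 3) but 2 ≡ 2 (mod 6), so the conjunction on the right does not hold.

(⟸) Conversely, if t ≡ 5 (mod 6) and t ≡ 9 (mod 11), then by the Chinese remainder theorem t ≡ 53 (mod 66). Since 53 ≡ 2 (mod 3) and 3 ∣ 66, we get t ≡ 2 (mod 3).

(⇒) fails; (⇐) holds.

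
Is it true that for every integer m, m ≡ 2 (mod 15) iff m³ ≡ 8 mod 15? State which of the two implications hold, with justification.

[⇐] Suppose m³ ≡ 8 (mod 15). The only residue r in {0, …, 14} with r³ ≡ 8 (mod 15) is r = 2, so m ≡ 2 (mod 15).

[⇒] Suppose m ≡ 2 (mod 15). Write m = 15j + 2. Then (15j + 2)³ = 3375j³ + 1350j² + 180j + 8 = 15(225j³ + 90j² + 12j) + 8, so m³ ≡ 8 (mod 15).

Both implications hold.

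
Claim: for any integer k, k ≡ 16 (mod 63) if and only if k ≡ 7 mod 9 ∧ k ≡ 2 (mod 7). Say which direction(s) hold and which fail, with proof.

Converse. If k ≡ 7 (mod 9) and k ≡ 2 (mod 7), then by the Chinese remainder theorem k ≡ 16 (mod 63). This is exactly k ≡ 16 (mod 63).

Forward direction. Suppose k ≡ 16 (mod 63); write k = 63j + 16. Since 9 ∣ 63, reducing mod 9 gives k ≡ 16 ≡ 7 (mod 9); since 7 ∣ 63, reducing mod 7 gives k ≡ 16 ≡ 2 (mod 7).

Both implications hold.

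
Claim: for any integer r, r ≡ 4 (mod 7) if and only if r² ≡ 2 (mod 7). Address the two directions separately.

The forward direction holds; the converse fails.

(→) Suppose r ≡ 4 (mod 7). Write r = 7j + 4. Then (7j + 4)² = 49j² + 56j + 16 = 7(7j² + 8j + 2) + 2, so r² ≡ 2 (mod 7).

(←) This fails: take r = 3. Then 3² = 9 ≡ 2 (mod 7), yet 3 ≡ 3 (mod 7), not 4.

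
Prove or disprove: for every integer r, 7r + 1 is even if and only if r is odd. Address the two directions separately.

(⇐) Suppose r is odd; write r = 2j + 1. Then 7r + 1 = 7·(2j + 1) + 1 = 2·7j + 8, which is even.

(⇒) Suppose 7r + 1 is even. Since 7 is odd, 7r and r have the same parity, so 7r + 1 ≡ r + 1 (mod 2). As 1 is odd, 7r + 1 is even exactly when r is odd. Thus r is odd.

Both directions hold.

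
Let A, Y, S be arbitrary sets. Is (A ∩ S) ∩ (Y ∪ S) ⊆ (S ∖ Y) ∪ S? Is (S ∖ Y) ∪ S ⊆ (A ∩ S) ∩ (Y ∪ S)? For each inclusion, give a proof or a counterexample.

Forward inclusion. Let x ∈ (A ∩ S) ∩ (Y ∪ S). Then either x ∈ A ∩ S and x ∉ Y; or x ∈ A ∩ Y ∩ S. In each case x ∈ (S ∖ Y) ∪ S, so (A ∩ S) ∩ (Y ∪ S) ⊆ (S ∖ Y) ∪ S.

Reverse inclusion. This inclusion fails. Take A = ∅, Y = ∅, S = {1}; then 1 ∈ (S ∖ Y) ∪ S but 1 ∉ (A ∩ S) ∩ (Y ∪ S).

Only the forward inclusion holds.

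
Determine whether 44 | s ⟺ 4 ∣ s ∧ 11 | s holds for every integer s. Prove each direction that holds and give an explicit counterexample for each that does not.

(⇒) If 44 ∣ s, write s = 44q. Since 44 = 11·4, s = 4·(11q), so 4 ∣ s; and since 44 = 4·11, s = 11·(4q), so 11 ∣ s.

(⇐) Suppose 4 ∣ s and 11 ∣ s. Any common multiple of 4 and 11 is a multiple of their lcm; here gcd(4, 11) = 1, so lcm(4, 11) = 4·11 = 44, so 44 ∣ s.

Both directions hold; the statement is true.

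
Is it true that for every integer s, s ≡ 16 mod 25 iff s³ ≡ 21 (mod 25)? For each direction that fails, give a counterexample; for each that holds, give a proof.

(⇒) Suppose s ≡ 16 mod 25. Write s = 25j + 16. Then (25j + 16)³ = 15625j³ + 30000j² + 19200j + 4096 = 25(625j³ + 1200j² + 768j + 163) + 21, so s³ ≡ 21 (mod 25).

(⇐) Conversely, suppose s³ ≡ 21 (mod 25). The only residue r in {0, …, 24} with r³ ≡ 21 (mod 25) is r = 16, so s ≡ 16 (mod 25).

Both implications hold.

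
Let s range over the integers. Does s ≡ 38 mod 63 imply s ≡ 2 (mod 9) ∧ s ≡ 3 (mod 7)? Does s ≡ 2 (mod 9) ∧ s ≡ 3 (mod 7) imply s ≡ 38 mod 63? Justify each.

The biconditional holds.

(⇒) Suppose s ≡ 38 (mod 63); write s = 63j + 38. Since 9 ∣ 63, reducing mod 9 gives s ≡ 38 ≡ 2 (mod 9); since 7 ∣ 63, reducing mod 7 gives s ≡ 38 ≡ 3 (mod 7).

(⇐) Conversely, if s ≡ 2 (mod 9) and s ≡ 3 (mod 7), then by the Chinese remainder theorem s ≡ 38 (mod 63). This is exactly s ≡ 38 (mod 63).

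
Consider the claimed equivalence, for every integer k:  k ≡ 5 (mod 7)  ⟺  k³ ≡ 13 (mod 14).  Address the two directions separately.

Neither implication holds.

(⟹) This fails: take k = 12. Then 12 ≡ 5 (mod 7), but 12³ = 1728 ≡ 6 (mod 14), not 13.

(⟸) This fails: take k = 3. Then 3³ = 27 ≡ 13 (mod 14), yet 3 ≡ 3 (mod 7), not 5.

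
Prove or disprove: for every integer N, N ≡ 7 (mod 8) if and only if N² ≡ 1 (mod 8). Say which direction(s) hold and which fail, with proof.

The forward direction holds; the converse fails.

(⟹) Suppose N ≡ 7 (mod 8). Write N = 8j + 7. Then (8j + 7)² = 64j² + 112j + 49 = 8(8j² + 14j + 6) + 1, so N² ≡ 1 (mod 8).

(⟸) This fails: take N = 1. Then 1² = 1 ≡ 1 (mod 8), yet 1 ≡ 1 (mod 8), not 7.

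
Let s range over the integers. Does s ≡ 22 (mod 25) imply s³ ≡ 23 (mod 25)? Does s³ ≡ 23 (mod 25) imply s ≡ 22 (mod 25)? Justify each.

Both implications hold.

(⇒) Suppose s ≡ 22 (mod 25). Write s = 25j + 22. Then (25j + 22)³ = 15625j³ + 41250j² + 36300j + 10648 = 25(625j³ + 1650j² + 1452j + 425) + 23, so s³ ≡ 23 (mod 25).

(⇐) Conversely, suppose s³ ≡ 23 (mod 25). The only residue r in {0, …, 24} with r³ ≡ 23 (mod 25) is r = 22, so s ≡ 22 (mod 25).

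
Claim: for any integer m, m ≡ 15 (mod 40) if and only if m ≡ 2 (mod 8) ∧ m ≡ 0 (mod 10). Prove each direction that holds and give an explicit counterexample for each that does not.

Neither implication holds.

[⇒] This fails: m = 15 gives 15 ≡ 15 (mod 40) but 15 ≡ 7 (mod 8), so the conjunction on the right does not hold.

[⇐] This fails: m = 10 satisfies both congruences on the right (10 ≡ 2 mod 8 and 10 ≡ 0 mod 10) yet 10 ≡ 10 (mod 40), not 15.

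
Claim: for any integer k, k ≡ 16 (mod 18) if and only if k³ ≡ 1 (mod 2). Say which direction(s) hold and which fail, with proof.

Neither direction holds.

(⟹) This fails: take k = 16. Then 16 ≡ 16 (mod 18), but 16³ = 4096 ≡ 0 (mod 2), not 1.

(⟸) This fails: take k = 1. Then 1³ = 1 ≡ 1 (mod 2), yet 1 ≡ 1 (mod 18), not 16.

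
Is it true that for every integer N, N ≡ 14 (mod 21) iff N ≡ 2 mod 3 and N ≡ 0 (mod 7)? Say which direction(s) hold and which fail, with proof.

(⇒) Suppose N ≡ 14 (mod 21); write N = 21j + 14. Since 3 ∣ 21, reducing mod 3 gives N ≡ 14 ≡ 2 (mod 3); since 7 ∣ 21, reducing mod 7 gives N ≡ 14 ≡ 0 (mod 7).

(⇐) Conversely, if N ≡ 2 (mod 3) and N ≡ 0 (mod 7), then by the Chinese remainder theorem N ≡ 14 (mod 21). This is exactly N ≡ 14 (mod 21).

Both directions hold.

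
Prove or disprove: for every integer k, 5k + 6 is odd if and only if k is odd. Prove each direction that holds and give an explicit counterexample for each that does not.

The biconditional holds.

Converse. Suppose k is odd; write k = 2j + 1. Then 5k + 6 = 5·(2j + 1) + 6 = 2·5j + 11, which is odd.

Forward direction. Suppose 5k + 6 is odd. Since 5 is odd, 5k and k have the same parity, so 5k + 6 ≡ k + 6 (mod 2). As 6 is even, 5k + 6 is odd exactly when k is odd. Thus k is odd.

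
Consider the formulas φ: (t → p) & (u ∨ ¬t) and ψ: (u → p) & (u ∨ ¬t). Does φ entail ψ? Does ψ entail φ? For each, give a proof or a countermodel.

(⇒) fails; (⇐) holds.

[⇒] This fails. Under t = F, u = T, p = F, the left side is true but the right side is false.

[⇐] Assume the antecedent. If t is true, the antecedent forces (t = T, u = T, p = T), and (t → p) & (u ∨ ¬t) holds there. If t is false, (t → p) & (u ∨ ¬t) reduces to true regardless of the other variables. Either way (t → p) & (u ∨ ¬t) holds.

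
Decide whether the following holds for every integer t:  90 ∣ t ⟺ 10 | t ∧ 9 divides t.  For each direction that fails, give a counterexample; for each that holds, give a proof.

Both directions hold; the statement is true.

(⟹) If 90 ∣ t, write t = 90q. Since 90 = 9·10, t = 10·(9q), so 10 ∣ t; and since 90 = 10·9, t = 9·(10q), so 9 ∣ t.

(⟸) Suppose 10 ∣ t and 9 ∣ t. Any common multiple of 10 and 9 is a multiple of their lcm; here gcd(10, 9) = 1, so lcm(10, 9) = 10·9 = 90, so 90 ∣ t.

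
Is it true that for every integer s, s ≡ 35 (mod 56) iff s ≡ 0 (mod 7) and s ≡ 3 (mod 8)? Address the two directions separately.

Both directions hold; the statement is true.

Forward direction. Suppose s ≡ 35 (mod 56); write s = 56j + 35. Since 7 ∣ 56, reducing mod 7 gives s ≡ 35 ≡ 0 (mod 7); since 8 ∣ 56, reducing mod 8 gives s ≡ 35 ≡ 3 (mod 8).

Converse. If s ≡ 0 (mod 7) and s ≡ 3 (mod 8), then by the Chinese remainder theorem s ≡ 35 (mod 56). This is exactly s ≡ 35 (mod 56).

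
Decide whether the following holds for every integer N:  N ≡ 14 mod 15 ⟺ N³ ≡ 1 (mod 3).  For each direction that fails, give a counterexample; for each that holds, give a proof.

Both directions fail.

(⇒) This fails: take N = 14. Then 14 ≡ 14 (mod 15), but 14³ = 2744 ≡ 2 (mod 3), not 1.

(⇐) This fails: take N = 1. Then 1³ = 1 ≡ 1 (mod 3), yet 1 ≡ 1 (mod 15), not 14.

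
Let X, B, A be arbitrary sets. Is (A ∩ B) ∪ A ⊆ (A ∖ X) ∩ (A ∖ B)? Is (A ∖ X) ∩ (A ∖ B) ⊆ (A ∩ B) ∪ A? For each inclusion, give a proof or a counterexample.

(⟹) This inclusion fails. Take X = {1}, B = ∅, A = {1}; then 1 ∈ (A ∩ B) ∪ A but 1 ∉ (A ∖ X) ∩ (A ∖ B).

(⟸) Let x ∈ (A ∖ X) ∩ (A ∖ B). Then x ∈ A and x ∉ X, B, from which x ∈ (A ∩ B) ∪ A.

Only the reverse inclusion holds.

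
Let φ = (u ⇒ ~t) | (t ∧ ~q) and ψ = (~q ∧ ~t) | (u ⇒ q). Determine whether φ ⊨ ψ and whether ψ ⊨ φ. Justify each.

(⟹) This fails. Under q = F, u = T, t = T, the left side is true but the right side is false.

(⟸) This fails. Under q = T, u = T, t = T, the left side is false but the right side is true.

Neither direction holds.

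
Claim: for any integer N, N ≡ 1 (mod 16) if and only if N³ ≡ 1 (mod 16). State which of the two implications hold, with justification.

Both directions hold.

[⇒] Suppose N ≡ 1 (mod 16). Write N = 16j + 1. Then (16j + 1)³ = 4096j³ + 768j² + 48j + 1 = 16(256j³ + 48j² + 3j) + 1, so N³ ≡ 1 (mod 16).

[⇐] Conversely, suppose N³ ≡ 1 (mod 16). The only residue r in {0, …, 15} with r³ ≡ 1 (mod 16) is r = 1, so N ≡ 1 (mod 16).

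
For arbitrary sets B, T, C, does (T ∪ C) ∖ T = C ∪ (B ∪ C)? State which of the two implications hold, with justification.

(⊇) This inclusion fails. Take B = {1}, T = ∅, C = ∅; then 1 ∈ C ∪ (B ∪ C) but 1 ∉ (T ∪ C) ∖ T.

(⊆) Let x ∈ (T ∪ C) ∖ T. Then either x ∈ C and x ∉ B, T; or x ∈ B ∩ C and x ∉ T. In each case x ∈ C ∪ (B ∪ C), so (T ∪ C) ∖ T ⊆ C ∪ (B ∪ C).

(⊆) holds; (⊇) fails.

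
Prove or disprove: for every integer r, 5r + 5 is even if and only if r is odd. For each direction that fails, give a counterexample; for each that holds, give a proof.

Both directions hold.

Forward direction. Suppose 5r + 5 is even. Since 5 is odd, 5r and r have the same parity, so 5r + 5 ≡ r + 5 (mod 2). As 5 is odd, 5r + 5 is even exactly when r is odd. Thus r is odd.

Converse. Suppose r is odd; write r = 2j + 1. Then 5r + 5 = 5·(2j + 1) + 5 = 2·5j + 10, which is even.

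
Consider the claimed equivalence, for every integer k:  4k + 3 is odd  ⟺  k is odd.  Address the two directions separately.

(⇒) fails; (⇐) holds.

[⇐] Suppose k is odd. Since 4 is even, 4k is even for every k, so 4k + 3 has the same parity as 3, which is odd. Hence 4k + 3 is odd.

[⇒] This fails: take k = 6. Then 4k + 3 = 27, which is odd, yet k = 6 is even, not odd.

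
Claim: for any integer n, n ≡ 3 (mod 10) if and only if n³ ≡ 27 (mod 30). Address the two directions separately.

The forward direction fails; the converse holds.

Converse. The residues r modulo 30 with r³ ≡ 27 (mod 30) are exactly {3}, and each is ≡ 3 (mod 10).

Forward direction. This fails: take n = 13. Then 13 ≡ 3 (mod 10), but 13³ = 2197 ≡ 7 (mod 30), not 27.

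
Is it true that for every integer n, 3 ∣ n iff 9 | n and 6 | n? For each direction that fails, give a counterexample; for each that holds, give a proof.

Only the converse holds.

(⇒) This fails: take n = 3. Certainly 3 ∣ 3, but 9 ∤ 3.

(⇐) Suppose 9 ∣ n and 6 ∣ n. Any common multiple of 9 and 6 is a multiple of their lcm; here lcm(9, 6) = 9·6/gcd(9, 6) = 54/3 = 18, so 18 ∣ n. Since 3 ∣ 18, it follows that 3 ∣ n.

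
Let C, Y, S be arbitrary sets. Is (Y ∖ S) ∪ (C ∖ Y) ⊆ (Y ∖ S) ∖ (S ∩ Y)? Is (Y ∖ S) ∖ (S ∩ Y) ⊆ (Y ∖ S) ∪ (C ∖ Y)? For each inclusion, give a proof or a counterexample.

(⟹) This inclusion fails. Take C = {1}, Y = ∅, S = ∅; then 1 ∈ (Y ∖ S) ∪ (C ∖ Y) but 1 ∉ (Y ∖ S) ∖ (S ∩ Y).

(⟸) Let x ∈ (Y ∖ S) ∖ (S ∩ Y). Then either x ∈ Y and x ∉ C, S; or x ∈ C ∩ Y and x ∉ S. In each case x ∈ (Y ∖ S) ∪ (C ∖ Y), so (Y ∖ S) ∖ (S ∩ Y) ⊆ (Y ∖ S) ∪ (C ∖ Y).

Only the reverse inclusion holds.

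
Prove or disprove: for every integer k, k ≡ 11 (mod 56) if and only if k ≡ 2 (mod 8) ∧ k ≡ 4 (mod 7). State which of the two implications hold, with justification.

[⇒] This fails: k = 11 gives 11 ≡ 11 (mod 56) but 11 ≡ 3 (mod 8), so the conjunction on the right does not hold.

[⇐] This fails: k = 18 satisfies both congruences on the right (18 ≡ 2 mod 8 and 18 ≡ 4 mod 7) yet 18 ≡ 18 (mod 56), not 11.

(⇒) fails and (⇐) fails.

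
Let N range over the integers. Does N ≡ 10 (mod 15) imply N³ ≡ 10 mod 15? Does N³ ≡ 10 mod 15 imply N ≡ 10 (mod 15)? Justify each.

Both implications hold.

(→) Suppose N ≡ 10 (mod 15). Write N = 15j + 10. Then (15j + 10)³ = 3375j³ + 6750j² + 4500j + 1000 = 15(225j³ + 450j² + 300j + 66) + 10, so N³ ≡ 10 (mod 15).

(←) Conversely, suppose N³ ≡ 10 (mod 15). The only residue r in {0, …, 14} with r³ ≡ 10 (mod 15) is r = 10, so N ≡ 10 (mod 15).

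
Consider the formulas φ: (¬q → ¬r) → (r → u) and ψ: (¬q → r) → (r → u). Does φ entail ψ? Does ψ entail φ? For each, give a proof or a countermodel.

(⟹) This fails. Under r = T, q = F, u = F, the left side is true but the right side is false.

(⟸) Assume the antecedent. If r is true, the antecedent forces (r = T, q = F, u = T) or (r = T, q = T, u = T), and (¬q → ¬r) → (r → u) holds there. If r is false, (¬q → ¬r) → (r → u) reduces to true regardless of the other variables. Either way (¬q → ¬r) → (r → u) holds.

Not equivalent: only (⇐) holds.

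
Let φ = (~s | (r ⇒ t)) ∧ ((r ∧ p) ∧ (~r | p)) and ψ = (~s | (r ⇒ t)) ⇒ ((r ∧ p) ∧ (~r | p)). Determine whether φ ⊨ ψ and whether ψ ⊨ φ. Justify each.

Only the forward implication holds.

Forward direction. Assume the antecedent. If s is true, the antecedent forces (r = T, s = T, p = T, t = T), and the consequent holds there. If s is false, the antecedent forces (r = T, s = F, p = T, t = F) or (r = T, s = F, p = T, t = T), and the consequent holds there. Either way the consequent holds.

Converse. This fails. Under r = T, s = T, p = F, t = F, the left side is false but the right side is true.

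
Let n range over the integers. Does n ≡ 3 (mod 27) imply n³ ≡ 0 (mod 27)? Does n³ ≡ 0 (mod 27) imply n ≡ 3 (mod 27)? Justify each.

Only the forward implication holds.

(⟸) This fails: take n = 0. Then 0³ = 0 ≡ 0 (mod 27), yet 0 ≡ 0 (mod 27), not 3.

(⟹) Suppose n ≡ 3 (mod 27). Write n = 27j + 3. Then (27j + 3)³ = 19683j³ + 6561j² + 729j + 27 = 27(729j³ + 243j² + 27j + 1) + 0, so n³ ≡ 0 (mod 27).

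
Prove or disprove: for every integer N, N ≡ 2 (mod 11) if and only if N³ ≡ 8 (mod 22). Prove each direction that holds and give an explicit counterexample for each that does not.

(⇒) fails; (⇐) holds.

Forward direction. This fails: take N = 13. Then 13 ≡ 2 (mod 11), but 13³ = 2197 ≡ 19 (mod 22), not 8.

Converse. The residues r modulo 22 with r³ ≡ 8 (mod 22) are exactly {2}, and each is ≡ 2 (mod 11).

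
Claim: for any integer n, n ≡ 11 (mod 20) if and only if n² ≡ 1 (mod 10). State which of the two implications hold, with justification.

[⇐] This fails: take n = 1. Then 1² = 1 ≡ 1 (mod 10), yet 1 ≡ 1 (mod 20), not 11.

[⇒] Suppose n ≡ 11 (mod 20). Then n² ≡ 11² = 121 (mod 20), and since 10 ∣ 20, also n² ≡ 1 (mod 10).

(⇒) holds; (⇐) fails.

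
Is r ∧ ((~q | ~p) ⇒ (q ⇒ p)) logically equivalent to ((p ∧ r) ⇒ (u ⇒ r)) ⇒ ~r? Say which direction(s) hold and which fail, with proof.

Neither direction holds.

(⟹) This fails. Under p = F, q = F, r = T, u = F, the left side is true but the right side is false.

(⟸) This fails. Under p = F, q = F, r = F, u = F, the left side is false but the right side is true.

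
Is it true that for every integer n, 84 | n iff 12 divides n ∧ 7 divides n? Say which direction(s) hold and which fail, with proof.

The biconditional holds.

Forward direction. If 84 ∣ n, write n = 84q. Since 84 = 7·12, n = 12·(7q), so 12 ∣ n; and since 84 = 12·7, n = 7·(12q), so 7 ∣ n.

Converse. Suppose 12 ∣ n and 7 ∣ n. Any common multiple of 12 and 7 is a multiple of their lcm; here gcd(12, 7) = 1, so lcm(12, 7) = 12·7 = 84, so 84 ∣ n.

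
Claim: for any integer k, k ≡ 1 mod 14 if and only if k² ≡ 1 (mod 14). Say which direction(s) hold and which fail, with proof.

(→) Suppose k ≡ 1 mod 14. Write k = 14j + 1. Then (14j + 1)² = 196j² + 28j + 1 = 14(14j² + 2j) + 1, so k² ≡ 1 (mod 14).

(←) This fails: take k = 13. Then 13² = 169 ≡ 1 (mod 14), yet 13 ≡ 13 (mod 14), not 1.

Not equivalent: only (⇒) holds.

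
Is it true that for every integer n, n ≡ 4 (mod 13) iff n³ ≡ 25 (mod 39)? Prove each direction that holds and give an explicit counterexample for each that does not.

(⟹) This fails: take n = 17. Then 17 ≡ 4 (mod 13), but 17³ = 4913 ≡ 38 (mod 39), not 25.

(⟸) This fails: take n = 10. Then 10³ = 1000 ≡ 25 (mod 39), yet 10 ≡ 10 (mod 13), not 4.

Neither implication holds.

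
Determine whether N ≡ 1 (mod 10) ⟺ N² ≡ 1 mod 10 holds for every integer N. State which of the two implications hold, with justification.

(⇒) Suppose N ≡ 1 (mod 10). Write N = 10j + 1. Then (10j + 1)² = 100j² + 20j + 1 = 10(10j² + 2j) + 1, so N² ≡ 1 (mod 10).

(⇐) This fails: take N = 9. Then 9² = 81 ≡ 1 (mod 10), yet 9 ≡ 9 (mod 10), not 1.

(⇒) holds; (⇐) fails.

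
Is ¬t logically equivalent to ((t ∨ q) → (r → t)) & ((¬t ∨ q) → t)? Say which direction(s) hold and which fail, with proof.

(→) This fails. Under t = F, r = F, q = F, the left side is true but the right side is false.

(←) This fails. Under t = T, r = F, q = F, the left side is false but the right side is true.

Both directions fail.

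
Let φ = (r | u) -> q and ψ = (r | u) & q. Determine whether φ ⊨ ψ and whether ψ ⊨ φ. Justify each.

Only the converse holds.

(→) This fails. Under u = F, r = F, q = F, the left side is true but the right side is false.

(←) Assume the antecedent. If u is true, the antecedent forces (u = T, r = F, q = T) or (u = T, r = T, q = T), and (r | u) -> q holds there. If u is false, the antecedent forces (u = F, r = T, q = T), and (r | u) -> q holds there. Either way (r | u) -> q holds.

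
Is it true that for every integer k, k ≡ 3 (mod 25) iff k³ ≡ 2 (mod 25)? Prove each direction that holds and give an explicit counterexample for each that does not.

Both implications hold.

Forward direction. Suppose k ≡ 3 (mod 25). Write k = 25j + 3. Then (25j + 3)³ = 15625j³ + 5625j² + 675j + 27 = 25(625j³ + 225j² + 27j + 1) + 2, so k³ ≡ 2 (mod 25).

Converse. Suppose k³ ≡ 2 (mod 25). The only residue r in {0, …, 24} with r³ ≡ 2 (mod 25) is r = 3, so k ≡ 3 (mod 25).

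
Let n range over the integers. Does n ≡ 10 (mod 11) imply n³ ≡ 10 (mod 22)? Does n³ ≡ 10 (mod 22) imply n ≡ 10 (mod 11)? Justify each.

Only the reverse direction holds.

(⟸) The residues r modulo 22 with r³ ≡ 10 (mod 22) are exactly {10}, and each is ≡ 10 (mod 11).

(⟹) This fails: take n = 21. Then 21 ≡ 10 (mod 11), but 21³ = 9261 ≡ 21 (mod 22), not 10.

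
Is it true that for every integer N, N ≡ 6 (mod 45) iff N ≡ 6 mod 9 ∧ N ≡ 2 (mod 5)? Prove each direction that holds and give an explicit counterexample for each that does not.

Both directions fail.

(⇒) This fails: N = 6 gives 6 ≡ 6 (mod 45) but 6 ≡ 1 (mod 5), so the conjunction on the right does not hold.

(⇐) This fails: N = 42 satisfies both congruences on the right (42 ≡ 6 mod 9 and 42 ≡ 2 mod 5) yet 42 ≡ 42 (mod 45), not 6.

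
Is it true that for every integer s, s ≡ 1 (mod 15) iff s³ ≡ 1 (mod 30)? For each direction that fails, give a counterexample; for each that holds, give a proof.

[⇐] The residues r modulo 30 with r³ ≡ 1 (mod 30) are exactly {1}, and each is ≡ 1 (mod 15).

[⇒] This fails: take s = 16. Then 16 ≡ 1 (mod 15), but 16³ = 4096 ≡ 16 (mod 30), not 1.

The forward direction fails; the converse holds.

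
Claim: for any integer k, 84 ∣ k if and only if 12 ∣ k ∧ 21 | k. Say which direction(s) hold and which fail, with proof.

[⇐] Suppose 12 ∣ k and 21 ∣ k. Any common multiple of 12 and 21 is a multiple of their lcm; here lcm(12, 21) = 12·21/gcd(12, 21) = 252/3 = 84, so 84 ∣ k.

[⇒] If 84 ∣ k, write k = 84q. Since 84 = 7·12, k = 12·(7q), so 12 ∣ k; and since 84 = 4·21, k = 21·(4q), so 21 ∣ k.

Both directions hold.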